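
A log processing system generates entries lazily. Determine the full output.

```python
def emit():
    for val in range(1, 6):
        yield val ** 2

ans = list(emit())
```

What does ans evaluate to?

Step 1: For each val in range(1, 6), yield val**2:
  val=1: yield 1**2 = 1
  val=2: yield 2**2 = 4
  val=3: yield 3**2 = 9
  val=4: yield 4**2 = 16
  val=5: yield 5**2 = 25
Therefore ans = [1, 4, 9, 16, 25].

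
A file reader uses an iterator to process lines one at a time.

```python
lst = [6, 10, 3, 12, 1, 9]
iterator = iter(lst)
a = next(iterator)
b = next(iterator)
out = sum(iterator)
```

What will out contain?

Step 1: Create iterator over [6, 10, 3, 12, 1, 9].
Step 2: a = next() = 6, b = next() = 10.
Step 3: sum() of remaining [3, 12, 1, 9] = 25.
Therefore out = 25.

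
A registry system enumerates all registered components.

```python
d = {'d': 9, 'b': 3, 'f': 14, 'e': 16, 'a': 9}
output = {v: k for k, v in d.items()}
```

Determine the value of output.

Step 1: Invert dict (swap keys and values):
  'd': 9 -> 9: 'd'
  'b': 3 -> 3: 'b'
  'f': 14 -> 14: 'f'
  'e': 16 -> 16: 'e'
  'a': 9 -> 9: 'a'
Therefore output = {9: 'a', 3: 'b', 14: 'f', 16: 'e'}.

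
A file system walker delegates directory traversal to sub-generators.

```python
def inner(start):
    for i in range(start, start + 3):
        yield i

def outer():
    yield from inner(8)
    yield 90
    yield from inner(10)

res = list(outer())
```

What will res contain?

Step 1: outer() delegates to inner(8):
  yield 8
  yield 9
  yield 10
Step 2: yield 90
Step 3: Delegates to inner(10):
  yield 10
  yield 11
  yield 12
Therefore res = [8, 9, 10, 90, 10, 11, 12].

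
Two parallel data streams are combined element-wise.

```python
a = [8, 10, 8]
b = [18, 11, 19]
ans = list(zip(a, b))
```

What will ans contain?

Step 1: zip pairs elements at same index:
  Index 0: (8, 18)
  Index 1: (10, 11)
  Index 2: (8, 19)
Therefore ans = [(8, 18), (10, 11), (8, 19)].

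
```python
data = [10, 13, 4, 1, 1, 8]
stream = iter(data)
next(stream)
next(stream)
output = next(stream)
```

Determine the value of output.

Step 1: Create iterator over [10, 13, 4, 1, 1, 8].
Step 2: next() consumes 10.
Step 3: next() consumes 13.
Step 4: next() returns 4.
Therefore output = 4.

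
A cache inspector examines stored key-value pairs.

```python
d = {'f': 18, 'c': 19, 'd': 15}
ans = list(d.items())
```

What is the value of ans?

Step 1: d.items() returns (key, value) pairs in insertion order.
Therefore ans = [('f', 18), ('c', 19), ('d', 15)].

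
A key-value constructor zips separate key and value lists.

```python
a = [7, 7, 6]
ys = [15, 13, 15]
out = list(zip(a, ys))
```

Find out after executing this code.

Step 1: zip pairs elements at same index:
  Index 0: (7, 15)
  Index 1: (7, 13)
  Index 2: (6, 15)
Therefore out = [(7, 15), (7, 13), (6, 15)].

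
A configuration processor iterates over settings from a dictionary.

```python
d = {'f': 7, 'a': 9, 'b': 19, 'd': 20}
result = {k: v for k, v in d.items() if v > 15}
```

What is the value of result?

Step 1: Filter items where value > 15:
  'f': 7 <= 15: removed
  'a': 9 <= 15: removed
  'b': 19 > 15: kept
  'd': 20 > 15: kept
Therefore result = {'b': 19, 'd': 20}.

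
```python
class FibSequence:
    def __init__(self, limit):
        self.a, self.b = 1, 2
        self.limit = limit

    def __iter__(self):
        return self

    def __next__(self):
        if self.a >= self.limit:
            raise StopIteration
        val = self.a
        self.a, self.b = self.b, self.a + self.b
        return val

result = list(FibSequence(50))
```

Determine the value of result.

Step 1: Fibonacci-like sequence (a=1, b=2) until >= 50:
  Yield 1, then a,b = 2,3
  Yield 2, then a,b = 3,5
  Yield 3, then a,b = 5,8
  Yield 5, then a,b = 8,13
  Yield 8, then a,b = 13,21
  Yield 13, then a,b = 21,34
  Yield 21, then a,b = 34,55
  Yield 34, then a,b = 55,89
Step 2: 55 >= 50, stop.
Therefore result = [1, 2, 3, 5, 8, 13, 21, 34].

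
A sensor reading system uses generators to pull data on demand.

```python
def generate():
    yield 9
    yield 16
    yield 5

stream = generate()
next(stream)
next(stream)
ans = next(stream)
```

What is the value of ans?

Step 1: generate() creates a generator.
Step 2: next(stream) yields 9 (consumed and discarded).
Step 3: next(stream) yields 16 (consumed and discarded).
Step 4: next(stream) yields 5, assigned to ans.
Therefore ans = 5.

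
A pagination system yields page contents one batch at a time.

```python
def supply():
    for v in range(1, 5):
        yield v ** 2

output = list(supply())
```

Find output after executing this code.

Step 1: For each v in range(1, 5), yield v**2:
  v=1: yield 1**2 = 1
  v=2: yield 2**2 = 4
  v=3: yield 3**2 = 9
  v=4: yield 4**2 = 16
Therefore output = [1, 4, 9, 16].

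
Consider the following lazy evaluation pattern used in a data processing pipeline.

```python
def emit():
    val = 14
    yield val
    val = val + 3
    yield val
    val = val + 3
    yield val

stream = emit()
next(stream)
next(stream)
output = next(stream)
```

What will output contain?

Step 1: Trace through generator execution:
  Yield 1: val starts at 14, yield 14
  Yield 2: val = 14 + 3 = 17, yield 17
  Yield 3: val = 17 + 3 = 20, yield 20
Step 2: First next() gets 14, second next() gets the second value, third next() yields 20.
Therefore output = 20.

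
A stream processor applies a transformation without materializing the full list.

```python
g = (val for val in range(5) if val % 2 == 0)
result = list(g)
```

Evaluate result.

Step 1: Filter range(5) keeping only even values:
  val=0: even, included
  val=1: odd, excluded
  val=2: even, included
  val=3: odd, excluded
  val=4: even, included
Therefore result = [0, 2, 4].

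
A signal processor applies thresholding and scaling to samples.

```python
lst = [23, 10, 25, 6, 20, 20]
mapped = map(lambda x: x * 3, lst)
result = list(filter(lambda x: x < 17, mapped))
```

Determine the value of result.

Step 1: Map x * 3:
  23 -> 69
  10 -> 30
  25 -> 75
  6 -> 18
  20 -> 60
  20 -> 60
Step 2: Filter for < 17:
  69: removed
  30: removed
  75: removed
  18: removed
  60: removed
  60: removed
Therefore result = [].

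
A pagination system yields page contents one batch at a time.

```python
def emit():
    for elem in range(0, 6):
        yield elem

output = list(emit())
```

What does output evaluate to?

Step 1: The generator yields each value from range(0, 6).
Step 2: list() consumes all yields: [0, 1, 2, 3, 4, 5].
Therefore output = [0, 1, 2, 3, 4, 5].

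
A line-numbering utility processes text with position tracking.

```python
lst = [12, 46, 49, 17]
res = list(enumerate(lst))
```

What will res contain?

Step 1: enumerate pairs each element with its index:
  (0, 12)
  (1, 46)
  (2, 49)
  (3, 17)
Therefore res = [(0, 12), (1, 46), (2, 49), (3, 17)].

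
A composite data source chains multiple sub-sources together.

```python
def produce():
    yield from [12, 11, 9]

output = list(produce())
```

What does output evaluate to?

Step 1: yield from delegates to the iterable, yielding each element.
Step 2: Collected values: [12, 11, 9].
Therefore output = [12, 11, 9].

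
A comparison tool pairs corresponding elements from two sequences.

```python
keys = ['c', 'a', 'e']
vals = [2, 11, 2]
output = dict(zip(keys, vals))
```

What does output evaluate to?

Step 1: zip pairs keys with values:
  'c' -> 2
  'a' -> 11
  'e' -> 2
Therefore output = {'c': 2, 'a': 11, 'e': 2}.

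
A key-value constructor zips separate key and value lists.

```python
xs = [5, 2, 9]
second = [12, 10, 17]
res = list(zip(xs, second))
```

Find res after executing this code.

Step 1: zip pairs elements at same index:
  Index 0: (5, 12)
  Index 1: (2, 10)
  Index 2: (9, 17)
Therefore res = [(5, 12), (2, 10), (9, 17)].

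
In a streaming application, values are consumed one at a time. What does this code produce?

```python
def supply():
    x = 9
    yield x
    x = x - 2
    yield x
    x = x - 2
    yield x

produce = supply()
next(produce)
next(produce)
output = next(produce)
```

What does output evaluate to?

Step 1: Trace through generator execution:
  Yield 1: x starts at 9, yield 9
  Yield 2: x = 9 - 2 = 7, yield 7
  Yield 3: x = 7 - 2 = 5, yield 5
Step 2: First next() gets 9, second next() gets the second value, third next() yields 5.
Therefore output = 5.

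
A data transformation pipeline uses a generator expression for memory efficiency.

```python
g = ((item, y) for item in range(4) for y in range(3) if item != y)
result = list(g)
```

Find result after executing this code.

Step 1: Nested generator over range(4) x range(3) where item != y:
  (0, 0): excluded (item == y)
  (0, 1): included
  (0, 2): included
  (1, 0): included
  (1, 1): excluded (item == y)
  (1, 2): included
  (2, 0): included
  (2, 1): included
  (2, 2): excluded (item == y)
  (3, 0): included
  (3, 1): included
  (3, 2): included
Therefore result = [(0, 1), (0, 2), (1, 0), (1, 2), (2, 0), (2, 1), (3, 0), (3, 1), (3, 2)].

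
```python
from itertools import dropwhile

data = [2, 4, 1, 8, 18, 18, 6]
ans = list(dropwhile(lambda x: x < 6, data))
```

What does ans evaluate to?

Step 1: dropwhile drops elements while < 6:
  2 < 6: dropped
  4 < 6: dropped
  1 < 6: dropped
  8: kept (dropping stopped)
Step 2: Remaining elements kept regardless of condition.
Therefore ans = [8, 18, 18, 6].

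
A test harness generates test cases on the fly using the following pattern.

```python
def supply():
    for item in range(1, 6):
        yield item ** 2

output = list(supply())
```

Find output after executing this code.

Step 1: For each item in range(1, 6), yield item**2:
  item=1: yield 1**2 = 1
  item=2: yield 2**2 = 4
  item=3: yield 3**2 = 9
  item=4: yield 4**2 = 16
  item=5: yield 5**2 = 25
Therefore output = [1, 4, 9, 16, 25].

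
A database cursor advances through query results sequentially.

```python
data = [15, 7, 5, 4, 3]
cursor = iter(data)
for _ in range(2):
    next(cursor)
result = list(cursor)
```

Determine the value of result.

Step 1: Create iterator over [15, 7, 5, 4, 3].
Step 2: Advance 2 positions (consuming [15, 7]).
Step 3: list() collects remaining elements: [5, 4, 3].
Therefore result = [5, 4, 3].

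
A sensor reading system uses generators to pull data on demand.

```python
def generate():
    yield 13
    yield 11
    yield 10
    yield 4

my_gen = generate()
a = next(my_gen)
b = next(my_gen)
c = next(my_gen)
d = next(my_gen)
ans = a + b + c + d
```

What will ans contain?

Step 1: Create generator and consume all values:
  a = next(my_gen) = 13
  b = next(my_gen) = 11
  c = next(my_gen) = 10
  d = next(my_gen) = 4
Step 2: ans = 13 + 11 + 10 + 4 = 38.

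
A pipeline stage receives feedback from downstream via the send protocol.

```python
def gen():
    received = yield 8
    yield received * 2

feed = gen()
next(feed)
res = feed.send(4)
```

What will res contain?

Step 1: next(feed) advances to first yield, producing 8.
Step 2: send(4) resumes, received = 4.
Step 3: yield received * 2 = 4 * 2 = 8.
Therefore res = 8.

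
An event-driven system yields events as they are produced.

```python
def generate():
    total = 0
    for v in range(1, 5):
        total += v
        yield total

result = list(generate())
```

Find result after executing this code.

Step 1: Generator accumulates running sum:
  v=1: total = 1, yield 1
  v=2: total = 3, yield 3
  v=3: total = 6, yield 6
  v=4: total = 10, yield 10
Therefore result = [1, 3, 6, 10].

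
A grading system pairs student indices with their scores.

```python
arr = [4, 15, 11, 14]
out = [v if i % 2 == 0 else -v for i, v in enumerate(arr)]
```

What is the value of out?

Step 1: For each (i, v), keep v if i is even, negate if odd:
  i=0 (even): keep 4
  i=1 (odd): negate to -15
  i=2 (even): keep 11
  i=3 (odd): negate to -14
Therefore out = [4, -15, 11, -14].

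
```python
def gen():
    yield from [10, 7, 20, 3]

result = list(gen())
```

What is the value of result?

Step 1: yield from delegates to the iterable, yielding each element.
Step 2: Collected values: [10, 7, 20, 3].
Therefore result = [10, 7, 20, 3].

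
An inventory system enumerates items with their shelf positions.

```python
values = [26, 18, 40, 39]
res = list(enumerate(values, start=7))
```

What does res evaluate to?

Step 1: enumerate with start=7:
  (7, 26)
  (8, 18)
  (9, 40)
  (10, 39)
Therefore res = [(7, 26), (8, 18), (9, 40), (10, 39)].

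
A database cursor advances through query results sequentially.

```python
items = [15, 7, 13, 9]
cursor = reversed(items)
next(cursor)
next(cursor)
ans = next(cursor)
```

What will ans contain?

Step 1: reversed([15, 7, 13, 9]) gives iterator: [9, 13, 7, 15].
Step 2: First next() = 9, second next() = 13.
Step 3: Third next() = 7.
Therefore ans = 7.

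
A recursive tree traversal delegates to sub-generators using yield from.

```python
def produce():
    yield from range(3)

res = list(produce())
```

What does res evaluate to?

Step 1: yield from delegates to the iterable, yielding each element.
Step 2: Collected values: [0, 1, 2].
Therefore res = [0, 1, 2].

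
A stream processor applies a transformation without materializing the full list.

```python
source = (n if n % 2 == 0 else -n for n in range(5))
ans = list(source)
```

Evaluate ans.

Step 1: For each n in range(5), yield n if even, else -n:
  n=0: even, yield 0
  n=1: odd, yield -1
  n=2: even, yield 2
  n=3: odd, yield -3
  n=4: even, yield 4
Therefore ans = [0, -1, 2, -3, 4].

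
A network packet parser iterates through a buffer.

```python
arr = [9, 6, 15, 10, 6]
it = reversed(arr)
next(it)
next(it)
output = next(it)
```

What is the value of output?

Step 1: reversed([9, 6, 15, 10, 6]) gives iterator: [6, 10, 15, 6, 9].
Step 2: First next() = 6, second next() = 10.
Step 3: Third next() = 15.
Therefore output = 15.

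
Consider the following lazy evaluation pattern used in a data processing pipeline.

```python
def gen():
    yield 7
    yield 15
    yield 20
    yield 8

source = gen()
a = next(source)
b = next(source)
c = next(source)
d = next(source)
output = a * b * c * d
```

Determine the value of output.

Step 1: Create generator and consume all values:
  a = next(source) = 7
  b = next(source) = 15
  c = next(source) = 20
  d = next(source) = 8
Step 2: output = 7 * 15 * 20 * 8 = 16800.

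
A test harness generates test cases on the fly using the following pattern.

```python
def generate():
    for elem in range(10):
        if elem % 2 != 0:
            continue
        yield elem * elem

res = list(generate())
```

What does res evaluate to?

Step 1: Only yield elem**2 when elem is divisible by 2:
  elem=0: 0 % 2 == 0, yield 0**2 = 0
  elem=2: 2 % 2 == 0, yield 2**2 = 4
  elem=4: 4 % 2 == 0, yield 4**2 = 16
  elem=6: 6 % 2 == 0, yield 6**2 = 36
  elem=8: 8 % 2 == 0, yield 8**2 = 64
Therefore res = [0, 4, 16, 36, 64].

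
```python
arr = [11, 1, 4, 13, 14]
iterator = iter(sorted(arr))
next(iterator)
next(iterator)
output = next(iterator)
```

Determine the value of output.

Step 1: sorted([11, 1, 4, 13, 14]) = [1, 4, 11, 13, 14].
Step 2: Create iterator and skip 2 elements.
Step 3: next() returns 11.
Therefore output = 11.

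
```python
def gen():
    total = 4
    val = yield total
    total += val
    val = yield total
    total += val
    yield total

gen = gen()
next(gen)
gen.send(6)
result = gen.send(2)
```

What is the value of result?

Step 1: next() -> yield total=4.
Step 2: send(6) -> val=6, total = 4+6 = 10, yield 10.
Step 3: send(2) -> val=2, total = 10+2 = 12, yield 12.
Therefore result = 12.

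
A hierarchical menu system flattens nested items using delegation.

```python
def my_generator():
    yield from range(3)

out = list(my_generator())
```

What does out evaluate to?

Step 1: yield from delegates to the iterable, yielding each element.
Step 2: Collected values: [0, 1, 2].
Therefore out = [0, 1, 2].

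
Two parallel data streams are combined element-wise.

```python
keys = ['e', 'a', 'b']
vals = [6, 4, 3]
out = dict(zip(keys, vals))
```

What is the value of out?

Step 1: zip pairs keys with values:
  'e' -> 6
  'a' -> 4
  'b' -> 3
Therefore out = {'e': 6, 'a': 4, 'b': 3}.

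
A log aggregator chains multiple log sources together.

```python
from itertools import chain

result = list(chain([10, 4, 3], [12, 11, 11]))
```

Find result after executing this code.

Step 1: chain() concatenates iterables: [10, 4, 3] + [12, 11, 11].
Therefore result = [10, 4, 3, 12, 11, 11].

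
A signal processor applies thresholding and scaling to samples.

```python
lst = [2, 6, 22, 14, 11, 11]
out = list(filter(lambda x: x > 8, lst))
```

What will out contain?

Step 1: Filter elements > 8:
  2: removed
  6: removed
  22: kept
  14: kept
  11: kept
  11: kept
Therefore out = [22, 14, 11, 11].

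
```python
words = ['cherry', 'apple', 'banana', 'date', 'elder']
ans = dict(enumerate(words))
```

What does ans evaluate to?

Step 1: enumerate pairs indices with words:
  0 -> 'cherry'
  1 -> 'apple'
  2 -> 'banana'
  3 -> 'date'
  4 -> 'elder'
Therefore ans = {0: 'cherry', 1: 'apple', 2: 'banana', 3: 'date', 4: 'elder'}.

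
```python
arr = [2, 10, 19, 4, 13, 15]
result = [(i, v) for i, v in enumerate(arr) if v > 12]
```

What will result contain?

Step 1: Filter enumerate([2, 10, 19, 4, 13, 15]) keeping v > 12:
  (0, 2): 2 <= 12, excluded
  (1, 10): 10 <= 12, excluded
  (2, 19): 19 > 12, included
  (3, 4): 4 <= 12, excluded
  (4, 13): 13 > 12, included
  (5, 15): 15 > 12, included
Therefore result = [(2, 19), (4, 13), (5, 15)].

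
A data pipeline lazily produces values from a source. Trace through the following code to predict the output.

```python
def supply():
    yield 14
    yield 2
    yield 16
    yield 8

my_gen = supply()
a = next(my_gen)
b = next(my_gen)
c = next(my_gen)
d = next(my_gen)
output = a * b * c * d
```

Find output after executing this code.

Step 1: Create generator and consume all values:
  a = next(my_gen) = 14
  b = next(my_gen) = 2
  c = next(my_gen) = 16
  d = next(my_gen) = 8
Step 2: output = 14 * 2 * 16 * 8 = 3584.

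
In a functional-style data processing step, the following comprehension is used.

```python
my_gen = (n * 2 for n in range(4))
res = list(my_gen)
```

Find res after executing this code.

Step 1: For each n in range(4), compute n*2:
  n=0: 0*2 = 0
  n=1: 1*2 = 2
  n=2: 2*2 = 4
  n=3: 3*2 = 6
Therefore res = [0, 2, 4, 6].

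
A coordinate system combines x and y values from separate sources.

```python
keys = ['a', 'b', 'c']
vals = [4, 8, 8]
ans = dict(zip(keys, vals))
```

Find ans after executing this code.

Step 1: zip pairs keys with values:
  'a' -> 4
  'b' -> 8
  'c' -> 8
Therefore ans = {'a': 4, 'b': 8, 'c': 8}.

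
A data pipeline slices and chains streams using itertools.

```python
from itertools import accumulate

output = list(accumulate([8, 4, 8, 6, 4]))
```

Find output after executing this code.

Step 1: accumulate computes running sums:
  + 8 = 8
  + 4 = 12
  + 8 = 20
  + 6 = 26
  + 4 = 30
Therefore output = [8, 12, 20, 26, 30].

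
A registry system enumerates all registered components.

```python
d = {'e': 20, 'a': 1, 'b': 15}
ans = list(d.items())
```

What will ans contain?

Step 1: d.items() returns (key, value) pairs in insertion order.
Therefore ans = [('e', 20), ('a', 1), ('b', 15)].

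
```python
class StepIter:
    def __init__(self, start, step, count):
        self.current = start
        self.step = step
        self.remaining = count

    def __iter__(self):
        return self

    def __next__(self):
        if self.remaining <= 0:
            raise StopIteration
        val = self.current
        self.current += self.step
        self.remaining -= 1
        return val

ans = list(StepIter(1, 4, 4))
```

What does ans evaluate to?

Step 1: StepIter starts at 1, increments by 4, for 4 steps:
  Yield 1, then current += 4
  Yield 5, then current += 4
  Yield 9, then current += 4
  Yield 13, then current += 4
Therefore ans = [1, 5, 9, 13].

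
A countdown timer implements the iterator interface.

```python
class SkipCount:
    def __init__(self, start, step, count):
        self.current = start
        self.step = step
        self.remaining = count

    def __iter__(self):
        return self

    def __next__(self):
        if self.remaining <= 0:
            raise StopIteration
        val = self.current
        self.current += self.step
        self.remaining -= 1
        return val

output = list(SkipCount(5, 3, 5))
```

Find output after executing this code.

Step 1: SkipCount starts at 5, increments by 3, for 5 steps:
  Yield 5, then current += 3
  Yield 8, then current += 3
  Yield 11, then current += 3
  Yield 14, then current += 3
  Yield 17, then current += 3
Therefore output = [5, 8, 11, 14, 17].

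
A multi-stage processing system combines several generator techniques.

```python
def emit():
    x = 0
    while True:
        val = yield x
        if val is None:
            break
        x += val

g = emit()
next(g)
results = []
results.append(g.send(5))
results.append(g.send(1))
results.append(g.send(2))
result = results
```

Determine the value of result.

Step 1: next(g) -> yield 0.
Step 2: send(5) -> x = 5, yield 5.
Step 3: send(1) -> x = 6, yield 6.
Step 4: send(2) -> x = 8, yield 8.
Therefore result = [5, 6, 8].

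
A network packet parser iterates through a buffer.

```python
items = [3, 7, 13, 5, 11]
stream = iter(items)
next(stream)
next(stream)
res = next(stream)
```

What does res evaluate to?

Step 1: Create iterator over [3, 7, 13, 5, 11].
Step 2: next() consumes 3.
Step 3: next() consumes 7.
Step 4: next() returns 13.
Therefore res = 13.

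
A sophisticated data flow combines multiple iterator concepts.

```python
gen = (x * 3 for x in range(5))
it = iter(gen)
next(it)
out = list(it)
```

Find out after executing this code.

Step 1: Generator produces [0, 3, 6, 9, 12].
Step 2: next(it) consumes first element (0).
Step 3: list(it) collects remaining: [3, 6, 9, 12].
Therefore out = [3, 6, 9, 12].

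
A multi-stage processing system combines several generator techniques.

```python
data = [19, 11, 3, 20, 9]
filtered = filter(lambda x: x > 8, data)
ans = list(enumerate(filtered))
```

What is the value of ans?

Step 1: Filter [19, 11, 3, 20, 9] for > 8: [19, 11, 20, 9].
Step 2: enumerate re-indexes from 0: [(0, 19), (1, 11), (2, 20), (3, 9)].
Therefore ans = [(0, 19), (1, 11), (2, 20), (3, 9)].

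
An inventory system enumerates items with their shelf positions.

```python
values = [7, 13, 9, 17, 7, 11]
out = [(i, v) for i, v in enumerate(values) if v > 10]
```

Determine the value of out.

Step 1: Filter enumerate([7, 13, 9, 17, 7, 11]) keeping v > 10:
  (0, 7): 7 <= 10, excluded
  (1, 13): 13 > 10, included
  (2, 9): 9 <= 10, excluded
  (3, 17): 17 > 10, included
  (4, 7): 7 <= 10, excluded
  (5, 11): 11 > 10, included
Therefore out = [(1, 13), (3, 17), (5, 11)].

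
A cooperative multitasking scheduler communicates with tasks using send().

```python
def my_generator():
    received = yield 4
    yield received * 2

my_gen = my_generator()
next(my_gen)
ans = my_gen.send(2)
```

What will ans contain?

Step 1: next(my_gen) advances to first yield, producing 4.
Step 2: send(2) resumes, received = 2.
Step 3: yield received * 2 = 2 * 2 = 4.
Therefore ans = 4.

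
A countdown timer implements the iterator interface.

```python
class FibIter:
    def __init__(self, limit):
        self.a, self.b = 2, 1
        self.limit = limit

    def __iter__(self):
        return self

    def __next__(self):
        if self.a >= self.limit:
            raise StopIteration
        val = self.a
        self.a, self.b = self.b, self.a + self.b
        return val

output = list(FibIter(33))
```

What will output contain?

Step 1: Fibonacci-like sequence (a=2, b=1) until >= 33:
  Yield 2, then a,b = 1,3
  Yield 1, then a,b = 3,4
  Yield 3, then a,b = 4,7
  Yield 4, then a,b = 7,11
  Yield 7, then a,b = 11,18
  Yield 11, then a,b = 18,29
  Yield 18, then a,b = 29,47
  Yield 29, then a,b = 47,76
Step 2: 47 >= 33, stop.
Therefore output = [2, 1, 3, 4, 7, 11, 18, 29].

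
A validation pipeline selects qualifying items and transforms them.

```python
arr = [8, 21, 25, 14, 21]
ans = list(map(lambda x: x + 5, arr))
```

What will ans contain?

Step 1: Apply lambda x: x + 5 to each element:
  8 -> 13
  21 -> 26
  25 -> 30
  14 -> 19
  21 -> 26
Therefore ans = [13, 26, 30, 19, 26].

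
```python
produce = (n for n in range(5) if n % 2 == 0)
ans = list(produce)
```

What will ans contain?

Step 1: Filter range(5) keeping only even values:
  n=0: even, included
  n=1: odd, excluded
  n=2: even, included
  n=3: odd, excluded
  n=4: even, included
Therefore ans = [0, 2, 4].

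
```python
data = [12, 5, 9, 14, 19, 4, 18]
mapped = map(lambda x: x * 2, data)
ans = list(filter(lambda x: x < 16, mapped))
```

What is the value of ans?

Step 1: Map x * 2:
  12 -> 24
  5 -> 10
  9 -> 18
  14 -> 28
  19 -> 38
  4 -> 8
  18 -> 36
Step 2: Filter for < 16:
  24: removed
  10: kept
  18: removed
  28: removed
  38: removed
  8: kept
  36: removed
Therefore ans = [10, 8].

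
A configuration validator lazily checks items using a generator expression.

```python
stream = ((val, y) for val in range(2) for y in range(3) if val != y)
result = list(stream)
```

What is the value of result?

Step 1: Nested generator over range(2) x range(3) where val != y:
  (0, 0): excluded (val == y)
  (0, 1): included
  (0, 2): included
  (1, 0): included
  (1, 1): excluded (val == y)
  (1, 2): included
Therefore result = [(0, 1), (0, 2), (1, 0), (1, 2)].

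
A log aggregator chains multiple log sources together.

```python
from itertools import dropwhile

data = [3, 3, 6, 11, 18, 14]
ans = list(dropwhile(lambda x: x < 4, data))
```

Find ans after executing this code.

Step 1: dropwhile drops elements while < 4:
  3 < 4: dropped
  3 < 4: dropped
  6: kept (dropping stopped)
Step 2: Remaining elements kept regardless of condition.
Therefore ans = [6, 11, 18, 14].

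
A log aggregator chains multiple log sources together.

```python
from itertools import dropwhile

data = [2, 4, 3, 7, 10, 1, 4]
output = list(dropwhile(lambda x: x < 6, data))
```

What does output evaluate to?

Step 1: dropwhile drops elements while < 6:
  2 < 6: dropped
  4 < 6: dropped
  3 < 6: dropped
  7: kept (dropping stopped)
Step 2: Remaining elements kept regardless of condition.
Therefore output = [7, 10, 1, 4].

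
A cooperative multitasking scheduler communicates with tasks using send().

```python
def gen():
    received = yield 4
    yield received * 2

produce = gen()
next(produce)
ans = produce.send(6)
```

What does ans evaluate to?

Step 1: next(produce) advances to first yield, producing 4.
Step 2: send(6) resumes, received = 6.
Step 3: yield received * 2 = 6 * 2 = 12.
Therefore ans = 12.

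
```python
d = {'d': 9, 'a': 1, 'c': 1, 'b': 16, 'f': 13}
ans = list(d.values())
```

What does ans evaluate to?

Step 1: d.values() returns the dictionary values in insertion order.
Therefore ans = [9, 1, 1, 16, 13].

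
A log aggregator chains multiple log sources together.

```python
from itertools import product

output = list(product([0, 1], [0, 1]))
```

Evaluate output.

Step 1: product([0, 1], [0, 1]) gives all pairs:
  (0, 0)
  (0, 1)
  (1, 0)
  (1, 1)
Therefore output = [(0, 0), (0, 1), (1, 0), (1, 1)].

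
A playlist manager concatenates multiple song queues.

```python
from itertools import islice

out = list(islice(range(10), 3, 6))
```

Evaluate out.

Step 1: islice(range(10), 3, 6) takes elements at indices [3, 6).
Step 2: Elements: [3, 4, 5].
Therefore out = [3, 4, 5].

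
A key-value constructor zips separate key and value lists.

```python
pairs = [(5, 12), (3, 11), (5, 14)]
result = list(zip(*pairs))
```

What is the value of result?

Step 1: zip(*pairs) transposes: unzips [(5, 12), (3, 11), (5, 14)] into separate sequences.
Step 2: First elements: (5, 3, 5), second elements: (12, 11, 14).
Therefore result = [(5, 3, 5), (12, 11, 14)].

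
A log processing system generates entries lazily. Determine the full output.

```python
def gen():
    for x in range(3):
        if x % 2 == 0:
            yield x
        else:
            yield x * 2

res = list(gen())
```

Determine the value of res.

Step 1: For each x in range(3), yield x if even, else x*2:
  x=0 (even): yield 0
  x=1 (odd): yield 1*2 = 2
  x=2 (even): yield 2
Therefore res = [0, 2, 2].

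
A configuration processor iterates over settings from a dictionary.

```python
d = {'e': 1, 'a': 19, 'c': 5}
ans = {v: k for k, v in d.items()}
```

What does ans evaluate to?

Step 1: Invert dict (swap keys and values):
  'e': 1 -> 1: 'e'
  'a': 19 -> 19: 'a'
  'c': 5 -> 5: 'c'
Therefore ans = {1: 'e', 19: 'a', 5: 'c'}.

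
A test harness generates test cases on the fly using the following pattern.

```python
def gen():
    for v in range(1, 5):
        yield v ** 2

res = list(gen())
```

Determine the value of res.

Step 1: For each v in range(1, 5), yield v**2:
  v=1: yield 1**2 = 1
  v=2: yield 2**2 = 4
  v=3: yield 3**2 = 9
  v=4: yield 4**2 = 16
Therefore res = [1, 4, 9, 16].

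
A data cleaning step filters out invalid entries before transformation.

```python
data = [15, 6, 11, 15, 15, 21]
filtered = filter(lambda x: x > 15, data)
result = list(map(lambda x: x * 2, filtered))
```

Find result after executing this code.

Step 1: Filter data for elements > 15:
  15: removed
  6: removed
  11: removed
  15: removed
  15: removed
  21: kept
Step 2: Map x * 2 on filtered [21]:
  21 -> 42
Therefore result = [42].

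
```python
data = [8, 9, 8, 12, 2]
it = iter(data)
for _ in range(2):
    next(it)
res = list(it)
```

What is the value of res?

Step 1: Create iterator over [8, 9, 8, 12, 2].
Step 2: Advance 2 positions (consuming [8, 9]).
Step 3: list() collects remaining elements: [8, 12, 2].
Therefore res = [8, 12, 2].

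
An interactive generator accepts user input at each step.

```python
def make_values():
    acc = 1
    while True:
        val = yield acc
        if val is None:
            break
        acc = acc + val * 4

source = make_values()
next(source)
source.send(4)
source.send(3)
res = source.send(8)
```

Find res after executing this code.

Step 1: next() -> yield acc=1.
Step 2: send(4) -> val=4, acc = 1 + 4*4 = 17, yield 17.
Step 3: send(3) -> val=3, acc = 17 + 3*4 = 29, yield 29.
Step 4: send(8) -> val=8, acc = 29 + 8*4 = 61, yield 61.
Therefore res = 61.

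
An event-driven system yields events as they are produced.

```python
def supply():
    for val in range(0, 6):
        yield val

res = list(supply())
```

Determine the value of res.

Step 1: The generator yields each value from range(0, 6).
Step 2: list() consumes all yields: [0, 1, 2, 3, 4, 5].
Therefore res = [0, 1, 2, 3, 4, 5].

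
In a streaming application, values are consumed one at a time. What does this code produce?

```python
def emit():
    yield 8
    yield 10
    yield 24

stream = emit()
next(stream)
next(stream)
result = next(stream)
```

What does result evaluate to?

Step 1: emit() creates a generator.
Step 2: next(stream) yields 8 (consumed and discarded).
Step 3: next(stream) yields 10 (consumed and discarded).
Step 4: next(stream) yields 24, assigned to result.
Therefore result = 24.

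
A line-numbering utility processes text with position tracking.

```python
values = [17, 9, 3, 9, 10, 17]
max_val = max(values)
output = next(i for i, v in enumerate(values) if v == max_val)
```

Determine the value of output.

Step 1: max([17, 9, 3, 9, 10, 17]) = 17.
Step 2: Find first index where value == 17:
  Index 0: 17 == 17, found!
Therefore output = 0.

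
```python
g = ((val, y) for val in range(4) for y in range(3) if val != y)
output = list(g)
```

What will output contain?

Step 1: Nested generator over range(4) x range(3) where val != y:
  (0, 0): excluded (val == y)
  (0, 1): included
  (0, 2): included
  (1, 0): included
  (1, 1): excluded (val == y)
  (1, 2): included
  (2, 0): included
  (2, 1): included
  (2, 2): excluded (val == y)
  (3, 0): included
  (3, 1): included
  (3, 2): included
Therefore output = [(0, 1), (0, 2), (1, 0), (1, 2), (2, 0), (2, 1), (3, 0), (3, 1), (3, 2)].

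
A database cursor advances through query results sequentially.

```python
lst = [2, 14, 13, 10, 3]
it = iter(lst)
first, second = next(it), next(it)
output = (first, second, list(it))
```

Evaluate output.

Step 1: Create iterator over [2, 14, 13, 10, 3].
Step 2: first = 2, second = 14.
Step 3: Remaining elements: [13, 10, 3].
Therefore output = (2, 14, [13, 10, 3]).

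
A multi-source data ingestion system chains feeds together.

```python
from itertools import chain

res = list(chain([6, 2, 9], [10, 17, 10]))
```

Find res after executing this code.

Step 1: chain() concatenates iterables: [6, 2, 9] + [10, 17, 10].
Therefore res = [6, 2, 9, 10, 17, 10].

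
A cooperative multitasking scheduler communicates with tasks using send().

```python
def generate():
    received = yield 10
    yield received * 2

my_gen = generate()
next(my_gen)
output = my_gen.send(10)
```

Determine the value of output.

Step 1: next(my_gen) advances to first yield, producing 10.
Step 2: send(10) resumes, received = 10.
Step 3: yield received * 2 = 10 * 2 = 20.
Therefore output = 20.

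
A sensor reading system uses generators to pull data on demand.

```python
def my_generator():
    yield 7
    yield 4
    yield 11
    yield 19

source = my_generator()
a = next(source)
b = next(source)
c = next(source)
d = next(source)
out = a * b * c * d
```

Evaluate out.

Step 1: Create generator and consume all values:
  a = next(source) = 7
  b = next(source) = 4
  c = next(source) = 11
  d = next(source) = 19
Step 2: out = 7 * 4 * 11 * 19 = 5852.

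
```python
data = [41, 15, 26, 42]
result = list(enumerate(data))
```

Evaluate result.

Step 1: enumerate pairs each element with its index:
  (0, 41)
  (1, 15)
  (2, 26)
  (3, 42)
Therefore result = [(0, 41), (1, 15), (2, 26), (3, 42)].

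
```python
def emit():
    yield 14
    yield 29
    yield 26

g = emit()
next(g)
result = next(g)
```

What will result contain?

Step 1: emit() creates a generator.
Step 2: next(g) yields 14 (consumed and discarded).
Step 3: next(g) yields 29, assigned to result.
Therefore result = 29.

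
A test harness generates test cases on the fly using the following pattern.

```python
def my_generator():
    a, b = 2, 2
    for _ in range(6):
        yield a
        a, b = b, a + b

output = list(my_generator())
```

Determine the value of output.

Step 1: Fibonacci-like sequence starting with a=2, b=2:
  Iteration 1: yield a=2, then a,b = 2,4
  Iteration 2: yield a=2, then a,b = 4,6
  Iteration 3: yield a=4, then a,b = 6,10
  Iteration 4: yield a=6, then a,b = 10,16
  Iteration 5: yield a=10, then a,b = 16,26
  Iteration 6: yield a=16, then a,b = 26,42
Therefore output = [2, 2, 4, 6, 10, 16].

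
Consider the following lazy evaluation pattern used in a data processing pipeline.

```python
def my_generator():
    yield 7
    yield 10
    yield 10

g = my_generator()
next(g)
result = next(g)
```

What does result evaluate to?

Step 1: my_generator() creates a generator.
Step 2: next(g) yields 7 (consumed and discarded).
Step 3: next(g) yields 10, assigned to result.
Therefore result = 10.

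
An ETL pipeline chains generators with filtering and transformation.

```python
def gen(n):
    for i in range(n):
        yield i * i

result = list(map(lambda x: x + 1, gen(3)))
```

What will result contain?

Step 1: gen(3) yields squares: [0, 1, 4].
Step 2: map adds 1 to each: [1, 2, 5].
Therefore result = [1, 2, 5].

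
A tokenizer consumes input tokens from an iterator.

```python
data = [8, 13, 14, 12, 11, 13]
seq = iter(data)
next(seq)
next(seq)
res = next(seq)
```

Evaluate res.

Step 1: Create iterator over [8, 13, 14, 12, 11, 13].
Step 2: next() consumes 8.
Step 3: next() consumes 13.
Step 4: next() returns 14.
Therefore res = 14.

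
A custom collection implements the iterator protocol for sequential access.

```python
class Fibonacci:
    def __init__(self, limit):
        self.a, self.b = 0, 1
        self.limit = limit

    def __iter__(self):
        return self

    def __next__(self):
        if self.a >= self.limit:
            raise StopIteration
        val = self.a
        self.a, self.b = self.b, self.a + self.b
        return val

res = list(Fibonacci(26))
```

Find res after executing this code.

Step 1: Fibonacci-like sequence (a=0, b=1) until >= 26:
  Yield 0, then a,b = 1,1
  Yield 1, then a,b = 1,2
  Yield 1, then a,b = 2,3
  Yield 2, then a,b = 3,5
  Yield 3, then a,b = 5,8
  Yield 5, then a,b = 8,13
  Yield 8, then a,b = 13,21
  Yield 13, then a,b = 21,34
  Yield 21, then a,b = 34,55
Step 2: 34 >= 26, stop.
Therefore res = [0, 1, 1, 2, 3, 5, 8, 13, 21].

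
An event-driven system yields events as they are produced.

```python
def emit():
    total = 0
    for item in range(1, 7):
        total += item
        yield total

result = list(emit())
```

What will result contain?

Step 1: Generator accumulates running sum:
  item=1: total = 1, yield 1
  item=2: total = 3, yield 3
  item=3: total = 6, yield 6
  item=4: total = 10, yield 10
  item=5: total = 15, yield 15
  item=6: total = 21, yield 21
Therefore result = [1, 3, 6, 10, 15, 21].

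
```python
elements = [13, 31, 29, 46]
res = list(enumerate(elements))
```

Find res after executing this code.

Step 1: enumerate pairs each element with its index:
  (0, 13)
  (1, 31)
  (2, 29)
  (3, 46)
Therefore res = [(0, 13), (1, 31), (2, 29), (3, 46)].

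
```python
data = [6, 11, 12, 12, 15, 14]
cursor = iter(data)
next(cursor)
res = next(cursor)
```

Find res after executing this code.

Step 1: Create iterator over [6, 11, 12, 12, 15, 14].
Step 2: next() consumes 6.
Step 3: next() returns 11.
Therefore res = 11.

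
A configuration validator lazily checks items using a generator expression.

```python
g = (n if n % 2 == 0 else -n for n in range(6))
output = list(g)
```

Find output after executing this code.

Step 1: For each n in range(6), yield n if even, else -n:
  n=0: even, yield 0
  n=1: odd, yield -1
  n=2: even, yield 2
  n=3: odd, yield -3
  n=4: even, yield 4
  n=5: odd, yield -5
Therefore output = [0, -1, 2, -3, 4, -5].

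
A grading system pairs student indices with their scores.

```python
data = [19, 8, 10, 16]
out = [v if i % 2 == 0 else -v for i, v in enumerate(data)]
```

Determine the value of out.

Step 1: For each (i, v), keep v if i is even, negate if odd:
  i=0 (even): keep 19
  i=1 (odd): negate to -8
  i=2 (even): keep 10
  i=3 (odd): negate to -16
Therefore out = [19, -8, 10, -16].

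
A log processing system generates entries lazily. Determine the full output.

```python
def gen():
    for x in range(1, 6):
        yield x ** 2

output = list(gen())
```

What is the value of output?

Step 1: For each x in range(1, 6), yield x**2:
  x=1: yield 1**2 = 1
  x=2: yield 2**2 = 4
  x=3: yield 3**2 = 9
  x=4: yield 4**2 = 16
  x=5: yield 5**2 = 25
Therefore output = [1, 4, 9, 16, 25].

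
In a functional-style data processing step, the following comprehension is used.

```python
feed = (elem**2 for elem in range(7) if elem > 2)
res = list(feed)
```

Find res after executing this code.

Step 1: For range(7), keep elem > 2, then square:
  elem=0: 0 <= 2, excluded
  elem=1: 1 <= 2, excluded
  elem=2: 2 <= 2, excluded
  elem=3: 3 > 2, yield 3**2 = 9
  elem=4: 4 > 2, yield 4**2 = 16
  elem=5: 5 > 2, yield 5**2 = 25
  elem=6: 6 > 2, yield 6**2 = 36
Therefore res = [9, 16, 25, 36].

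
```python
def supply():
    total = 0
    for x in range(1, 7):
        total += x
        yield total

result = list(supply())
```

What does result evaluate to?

Step 1: Generator accumulates running sum:
  x=1: total = 1, yield 1
  x=2: total = 3, yield 3
  x=3: total = 6, yield 6
  x=4: total = 10, yield 10
  x=5: total = 15, yield 15
  x=6: total = 21, yield 21
Therefore result = [1, 3, 6, 10, 15, 21].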